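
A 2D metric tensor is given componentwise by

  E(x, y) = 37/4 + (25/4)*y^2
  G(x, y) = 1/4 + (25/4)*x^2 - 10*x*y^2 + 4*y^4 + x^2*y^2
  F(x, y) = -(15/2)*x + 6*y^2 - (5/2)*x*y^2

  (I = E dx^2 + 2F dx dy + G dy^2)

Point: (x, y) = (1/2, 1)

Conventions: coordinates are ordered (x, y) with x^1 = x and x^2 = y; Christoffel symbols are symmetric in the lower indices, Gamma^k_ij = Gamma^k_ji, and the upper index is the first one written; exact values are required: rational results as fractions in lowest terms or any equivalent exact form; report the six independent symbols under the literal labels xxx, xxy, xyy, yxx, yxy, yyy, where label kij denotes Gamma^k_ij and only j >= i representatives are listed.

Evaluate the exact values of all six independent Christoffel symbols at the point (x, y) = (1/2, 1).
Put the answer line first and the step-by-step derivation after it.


Answer: Gamma_xxx = 104/99, Gamma_xxy = 57/110, Gamma_xyy = 1063/1980, Gamma_yxx = -1612/99, Gamma_yxy = -98/55, Gamma_yyy = 1264/495

E = 31/2, F = 1, G = 17/16 at the point
E_x = 0, E_y = 25/2, F_x = -10, F_y = 19/2, G_x = -11/4, G_y = 13/2
EG - F^2 = 495/32;  g^inv = (32/495) * [[17/16, -1], [-1, 31/2]]
first-kind symbols [ij,l] = (1/2)(d_i g_jl + d_j g_il - d_l g_ij): [xx,x] = E_x/2 = 0, [xx,y] = F_x - E_y/2 = -65/4, [xy,x] = E_y/2 = 25/4, [xy,y] = G_x/2 = -11/8, [yy,x] = F_y - G_x/2 = 87/8, [yy,y] = G_y/2 = 13/4
Gamma^x_ij = (G*[ij,x] - F*[ij,y])/(EG - F^2), Gamma^y_ij = (E*[ij,y] - F*[ij,x])/(EG - F^2)


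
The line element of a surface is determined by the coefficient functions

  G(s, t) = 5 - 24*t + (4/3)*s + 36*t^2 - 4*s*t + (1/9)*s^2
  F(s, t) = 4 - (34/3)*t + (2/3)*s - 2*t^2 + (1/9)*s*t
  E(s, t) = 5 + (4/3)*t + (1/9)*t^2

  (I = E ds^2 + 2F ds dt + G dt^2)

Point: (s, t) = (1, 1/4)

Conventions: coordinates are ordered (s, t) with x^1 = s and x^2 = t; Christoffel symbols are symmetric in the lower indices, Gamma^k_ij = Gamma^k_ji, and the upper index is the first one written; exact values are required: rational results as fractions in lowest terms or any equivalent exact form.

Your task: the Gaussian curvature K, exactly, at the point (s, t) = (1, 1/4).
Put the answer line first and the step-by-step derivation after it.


Answer: K = -2304/755161

E = 769/144, F = 125/72, G = 61/36, EG - F^2 = 869/144 at the point
E_s = 0, E_t = 25/18, F_s = 25/36, F_t = -110/9, G_s = 5/9, G_t = -10
E_tt = 2/9, F_st = 1/9, G_ss = 2/9
Brioschi: K = (det M1 - det M2) / (EG - F^2)^2 with the standard first/second-derivative matrices M1, M2.
M1 = [[-E_tt/2 + F_st - G_ss/2, E_s/2, F_s - E_t/2], [F_t - G_s/2, E, F], [G_t/2, F, G]] = [[-1/9, 0, 0], [-25/2, 769/144, 125/72], [-5, 125/72, 61/36]]; det M1 = -869/1296
M2 = [[0, E_t/2, G_s/2], [E_t/2, E, F], [G_s/2, F, G]] = [[0, 25/36, 5/18], [25/36, 769/144, 125/72], [5/18, 125/72, 61/36]]; det M2 = -725/1296
det M1 - det M2 = -1/9; K = -1/9 / (869/144)^2 = -2304/755161


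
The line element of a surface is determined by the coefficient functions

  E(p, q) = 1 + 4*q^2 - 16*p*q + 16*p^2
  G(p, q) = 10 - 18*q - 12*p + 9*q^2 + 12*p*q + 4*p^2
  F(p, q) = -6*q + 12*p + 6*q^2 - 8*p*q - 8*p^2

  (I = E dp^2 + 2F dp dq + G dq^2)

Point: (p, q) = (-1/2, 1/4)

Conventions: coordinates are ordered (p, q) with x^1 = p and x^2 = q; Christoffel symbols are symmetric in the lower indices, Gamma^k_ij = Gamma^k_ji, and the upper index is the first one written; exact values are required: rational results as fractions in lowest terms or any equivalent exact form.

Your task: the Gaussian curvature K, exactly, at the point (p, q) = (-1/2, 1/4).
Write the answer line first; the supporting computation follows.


Answer: K = -4096/81225

E = 29/4, F = -65/8, G = 185/16, EG - F^2 = 285/16 at the point
E_p = -20, E_q = 10, F_p = 18, F_q = 1, G_p = -13, G_q = -39/2
E_qq = 8, F_pq = -8, G_pp = 8
Evaluate Brioschi's two determinant matrices M1, M2 and divide by (EG - F^2)^2.
M1 = [[-E_qq/2 + F_pq - G_pp/2, E_p/2, F_p - E_q/2], [F_q - G_p/2, E, F], [G_q/2, F, G]] = [[-16, -10, 13], [15/2, 29/4, -65/8], [-39/4, -65/8, 185/16]]; det M1 = -333/4
M2 = [[0, E_q/2, G_p/2], [E_q/2, E, F], [G_p/2, F, G]] = [[0, 5, -13/2], [5, 29/4, -65/8], [-13/2, -65/8, 185/16]]; det M2 = -269/4
det M1 - det M2 = -16; K = -16 / (285/16)^2 = -4096/81225


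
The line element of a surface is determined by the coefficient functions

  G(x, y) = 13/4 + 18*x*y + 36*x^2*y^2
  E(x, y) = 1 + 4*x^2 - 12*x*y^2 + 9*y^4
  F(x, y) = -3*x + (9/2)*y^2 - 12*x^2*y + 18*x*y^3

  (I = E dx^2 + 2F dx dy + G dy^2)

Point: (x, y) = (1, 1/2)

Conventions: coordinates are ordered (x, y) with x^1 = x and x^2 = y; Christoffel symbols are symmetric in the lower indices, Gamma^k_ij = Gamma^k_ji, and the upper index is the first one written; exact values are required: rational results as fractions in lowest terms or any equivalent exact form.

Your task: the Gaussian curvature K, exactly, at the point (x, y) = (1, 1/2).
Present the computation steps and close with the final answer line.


E = 41/16, F = -45/8, G = 85/4, EG - F^2 = 365/16 at the point
E_x = 5, E_y = -15/2, F_x = -51/4, F_y = 6, G_x = 27, G_y = 54
E_yy = 3, F_xy = -21/2, G_xx = 18
Brioschi: K = (det M1 - det M2) / (EG - F^2)^2 with the standard first/second-derivative matrices M1, M2.
M1 = [[-E_yy/2 + F_xy - G_xx/2, E_x/2, F_x - E_y/2], [F_y - G_x/2, E, F], [G_y/2, F, G]] = [[-21, 5/2, -9], [-15/2, 41/16, -45/8], [27, -45/8, 85/4]]; det M1 = -3477/16
M2 = [[0, E_y/2, G_x/2], [E_y/2, E, F], [G_x/2, F, G]] = [[0, -15/4, 27/2], [-15/4, 41/16, -45/8], [27/2, -45/8, 85/4]]; det M2 = -3141/16
det M1 - det M2 = -21; K = -21 / (365/16)^2 = -5376/133225

Answer: K = -5376/133225


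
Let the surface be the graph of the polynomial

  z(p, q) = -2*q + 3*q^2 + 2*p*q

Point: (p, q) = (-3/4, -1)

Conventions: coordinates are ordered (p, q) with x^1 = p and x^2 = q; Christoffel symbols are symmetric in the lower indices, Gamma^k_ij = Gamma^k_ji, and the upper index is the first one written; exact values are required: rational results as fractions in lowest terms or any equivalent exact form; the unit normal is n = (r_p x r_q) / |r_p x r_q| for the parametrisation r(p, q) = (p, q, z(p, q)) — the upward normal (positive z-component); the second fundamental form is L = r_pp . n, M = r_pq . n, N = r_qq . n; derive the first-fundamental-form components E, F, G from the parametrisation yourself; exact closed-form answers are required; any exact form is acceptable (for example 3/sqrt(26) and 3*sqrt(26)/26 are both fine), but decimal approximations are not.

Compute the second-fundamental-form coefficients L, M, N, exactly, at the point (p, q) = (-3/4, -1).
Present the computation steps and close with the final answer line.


z_p = -2, z_q = -19/2, z_pp = 0, z_pq = 2, z_qq = 6
E = 5, F = 19, G = 365/4; answer radicand W^2 = 381/4
unnormalised second-form numerators: l = 0, m = 2, n = 6; L = l/sqrt(381/4), and similarly M = m/sqrt(W^2), N = n/sqrt(W^2)

Answer: L = 0, M = 4*sqrt(381)/381, N = 4*sqrt(381)/127


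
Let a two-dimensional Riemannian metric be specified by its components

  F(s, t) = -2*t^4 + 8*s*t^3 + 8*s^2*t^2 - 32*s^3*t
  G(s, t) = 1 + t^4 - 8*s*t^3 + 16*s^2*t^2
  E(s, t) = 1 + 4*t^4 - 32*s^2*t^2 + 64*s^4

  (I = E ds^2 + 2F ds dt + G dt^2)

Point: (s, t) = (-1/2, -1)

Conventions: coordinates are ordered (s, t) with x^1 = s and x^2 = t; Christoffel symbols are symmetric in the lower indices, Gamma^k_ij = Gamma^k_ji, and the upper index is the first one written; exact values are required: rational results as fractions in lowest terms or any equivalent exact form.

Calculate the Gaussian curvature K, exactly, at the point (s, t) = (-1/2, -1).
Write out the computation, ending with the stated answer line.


E = 1, F = 0, G = 2, EG - F^2 = 2 at the point
E_s = 0, E_t = 0, F_s = 8, F_t = -4, G_s = -8, G_t = 0
E_tt = 32, F_st = 16, G_ss = 32
K follows from Brioschi's formula, (det M1 - det M2)/(EG - F^2)^2.
M1 = [[-E_tt/2 + F_st - G_ss/2, E_s/2, F_s - E_t/2], [F_t - G_s/2, E, F], [G_t/2, F, G]] = [[-16, 0, 8], [0, 1, 0], [0, 0, 2]]; det M1 = -32
M2 = [[0, E_t/2, G_s/2], [E_t/2, E, F], [G_s/2, F, G]] = [[0, 0, -4], [0, 1, 0], [-4, 0, 2]]; det M2 = -16
det M1 - det M2 = -16; K = -16 / (2)^2 = -4

Answer: K = -4


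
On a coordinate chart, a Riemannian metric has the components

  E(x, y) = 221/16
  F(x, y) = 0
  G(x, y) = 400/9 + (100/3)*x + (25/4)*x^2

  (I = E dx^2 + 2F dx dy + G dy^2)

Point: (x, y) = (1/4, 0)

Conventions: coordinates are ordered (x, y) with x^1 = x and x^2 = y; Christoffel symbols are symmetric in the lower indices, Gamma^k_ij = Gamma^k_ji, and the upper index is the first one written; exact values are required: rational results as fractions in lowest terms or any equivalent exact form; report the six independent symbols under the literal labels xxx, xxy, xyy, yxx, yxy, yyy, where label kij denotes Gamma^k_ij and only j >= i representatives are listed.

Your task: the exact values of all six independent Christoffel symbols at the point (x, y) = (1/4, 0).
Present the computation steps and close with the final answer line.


E = 221/16, F = 0, G = 30625/576 at the point
E_x = 0, E_y = 0, F_x = 0, F_y = 0, G_x = 875/24, G_y = 0
EG - F^2 = 6768125/9216;  g^inv = (9216/6768125) * [[30625/576, 0], [0, 221/16]]
first-kind symbols [ij,l] = (1/2)(d_i g_jl + d_j g_il - d_l g_ij): [xx,x] = E_x/2 = 0, [xx,y] = F_x - E_y/2 = 0, [xy,x] = E_y/2 = 0, [xy,y] = G_x/2 = 875/48, [yy,x] = F_y - G_x/2 = -875/48, [yy,y] = G_y/2 = 0
Gamma^x_ij = (G*[ij,x] - F*[ij,y])/(EG - F^2), Gamma^y_ij = (E*[ij,y] - F*[ij,x])/(EG - F^2)

Answer: Gamma_xxx = 0, Gamma_xxy = 0, Gamma_xyy = -875/663, Gamma_yxx = 0, Gamma_yxy = 12/35, Gamma_yyy = 0


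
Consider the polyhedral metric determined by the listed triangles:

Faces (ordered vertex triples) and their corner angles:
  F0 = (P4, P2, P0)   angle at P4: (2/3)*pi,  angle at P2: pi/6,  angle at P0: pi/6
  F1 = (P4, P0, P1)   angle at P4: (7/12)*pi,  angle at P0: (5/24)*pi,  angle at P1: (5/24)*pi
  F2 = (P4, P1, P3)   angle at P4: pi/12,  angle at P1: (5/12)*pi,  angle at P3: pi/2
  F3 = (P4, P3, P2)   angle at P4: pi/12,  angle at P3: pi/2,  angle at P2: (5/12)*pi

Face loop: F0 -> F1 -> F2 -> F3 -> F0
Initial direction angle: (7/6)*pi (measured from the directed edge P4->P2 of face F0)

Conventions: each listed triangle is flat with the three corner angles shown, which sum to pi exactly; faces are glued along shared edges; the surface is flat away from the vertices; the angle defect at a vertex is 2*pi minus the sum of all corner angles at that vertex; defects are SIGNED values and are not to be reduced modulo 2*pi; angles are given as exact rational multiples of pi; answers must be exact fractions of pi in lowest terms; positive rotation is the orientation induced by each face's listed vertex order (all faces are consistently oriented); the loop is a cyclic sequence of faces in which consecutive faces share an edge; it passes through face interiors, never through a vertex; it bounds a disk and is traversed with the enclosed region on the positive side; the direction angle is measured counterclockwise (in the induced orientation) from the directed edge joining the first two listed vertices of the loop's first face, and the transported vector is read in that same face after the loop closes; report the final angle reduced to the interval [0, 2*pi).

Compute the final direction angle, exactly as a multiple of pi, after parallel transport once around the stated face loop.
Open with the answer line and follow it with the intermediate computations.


Answer: final direction angle = (7/4)*pi

enclosed vertex P4: corner angles sum to (17/12)*pi, defect = 2*pi - (17/12)*pi = (7/12)*pi
the rotation equals the total enclosed defect, so the final angle is initial + defects (mod 2*pi)
final angle = (7/6)*pi + (7/12)*pi = (7/4)*pi (mod 2*pi)


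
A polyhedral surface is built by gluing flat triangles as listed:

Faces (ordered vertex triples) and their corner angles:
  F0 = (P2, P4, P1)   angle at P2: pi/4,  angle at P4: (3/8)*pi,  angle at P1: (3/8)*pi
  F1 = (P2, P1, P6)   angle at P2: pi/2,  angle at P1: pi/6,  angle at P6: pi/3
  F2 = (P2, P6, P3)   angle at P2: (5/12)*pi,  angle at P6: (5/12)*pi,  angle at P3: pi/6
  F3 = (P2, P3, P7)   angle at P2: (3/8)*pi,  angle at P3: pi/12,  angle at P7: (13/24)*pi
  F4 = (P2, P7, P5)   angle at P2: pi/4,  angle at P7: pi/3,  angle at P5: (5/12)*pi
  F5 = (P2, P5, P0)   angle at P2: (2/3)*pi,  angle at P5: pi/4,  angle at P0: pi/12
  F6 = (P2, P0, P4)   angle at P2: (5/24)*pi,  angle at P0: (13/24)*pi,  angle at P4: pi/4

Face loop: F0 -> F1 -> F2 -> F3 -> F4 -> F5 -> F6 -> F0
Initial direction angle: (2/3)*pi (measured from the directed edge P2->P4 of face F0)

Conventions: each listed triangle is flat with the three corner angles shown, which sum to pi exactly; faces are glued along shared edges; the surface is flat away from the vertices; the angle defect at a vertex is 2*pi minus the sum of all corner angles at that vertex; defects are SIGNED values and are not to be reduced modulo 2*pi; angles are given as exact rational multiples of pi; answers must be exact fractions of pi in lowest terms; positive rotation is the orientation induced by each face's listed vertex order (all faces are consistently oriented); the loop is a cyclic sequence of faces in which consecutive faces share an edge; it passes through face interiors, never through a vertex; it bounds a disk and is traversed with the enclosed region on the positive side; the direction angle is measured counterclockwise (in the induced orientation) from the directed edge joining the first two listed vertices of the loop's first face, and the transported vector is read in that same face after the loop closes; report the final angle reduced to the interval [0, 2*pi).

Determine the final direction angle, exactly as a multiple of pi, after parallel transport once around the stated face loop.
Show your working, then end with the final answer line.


enclosed vertex P2: corner angles sum to (8/3)*pi, defect = 2*pi - (8/3)*pi = (-2/3)*pi
holonomy = initial angle + sum of enclosed defects (mod 2*pi), positive in the induced orientation
final angle = (2/3)*pi - (2/3)*pi = 0 (mod 2*pi)

Answer: final direction angle = 0


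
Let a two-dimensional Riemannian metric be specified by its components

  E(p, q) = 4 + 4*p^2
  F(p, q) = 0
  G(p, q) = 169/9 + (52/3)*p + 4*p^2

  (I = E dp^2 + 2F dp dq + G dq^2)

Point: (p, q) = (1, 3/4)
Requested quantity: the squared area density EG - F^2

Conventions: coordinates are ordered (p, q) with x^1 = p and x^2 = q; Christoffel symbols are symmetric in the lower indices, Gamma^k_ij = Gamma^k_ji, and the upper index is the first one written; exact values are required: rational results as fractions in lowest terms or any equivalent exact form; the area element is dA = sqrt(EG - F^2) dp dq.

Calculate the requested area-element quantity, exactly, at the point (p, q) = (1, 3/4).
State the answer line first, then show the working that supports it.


Answer: EG - F^2 = 2888/9

E = 8, F = 0, G = 361/9; EG - F^2 = 2888/9


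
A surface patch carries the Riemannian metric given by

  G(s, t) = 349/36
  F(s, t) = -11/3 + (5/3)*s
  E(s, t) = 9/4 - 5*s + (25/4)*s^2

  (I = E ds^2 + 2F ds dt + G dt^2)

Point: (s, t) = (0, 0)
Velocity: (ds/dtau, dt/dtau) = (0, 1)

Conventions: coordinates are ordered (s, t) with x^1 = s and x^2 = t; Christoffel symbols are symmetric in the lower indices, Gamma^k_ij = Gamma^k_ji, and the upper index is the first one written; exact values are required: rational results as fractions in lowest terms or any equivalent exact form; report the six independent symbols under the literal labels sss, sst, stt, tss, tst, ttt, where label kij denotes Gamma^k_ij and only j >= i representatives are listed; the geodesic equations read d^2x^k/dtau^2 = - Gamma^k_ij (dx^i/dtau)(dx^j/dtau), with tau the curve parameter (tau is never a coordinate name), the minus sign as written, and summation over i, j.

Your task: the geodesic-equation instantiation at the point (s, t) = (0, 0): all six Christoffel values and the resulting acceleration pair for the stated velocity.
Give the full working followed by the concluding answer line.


E = 9/4, F = -11/3, G = 349/36 at the point
E_s = -5, E_t = 0, F_s = 5/3, F_t = 0, G_s = 0, G_t = 0
EG - F^2 = 1205/144;  g^inv = (144/1205) * [[349/36, 11/3], [11/3, 9/4]]
first-kind symbols [ij,l] = (1/2)(d_i g_jl + d_j g_il - d_l g_ij): [ss,s] = E_s/2 = -5/2, [ss,t] = F_s - E_t/2 = 5/3, [st,s] = E_t/2 = 0, [st,t] = G_s/2 = 0, [tt,s] = F_t - G_s/2 = 0, [tt,t] = G_t/2 = 0
Gamma^s_ij = (G*[ij,s] - F*[ij,t])/(EG - F^2), Gamma^t_ij = (E*[ij,t] - F*[ij,s])/(EG - F^2)
Gamma_sss = -522/241, Gamma_sst = 0, Gamma_stt = 0, Gamma_tss = -156/241, Gamma_tst = 0, Gamma_ttt = 0
d^2s/dtau^2 = -(Gamma_sss*(0)^2 + 2*Gamma_sst*(0)*(1) + Gamma_stt*(1)^2) = 0
d^2t/dtau^2 = -(Gamma_tss*(0)^2 + 2*Gamma_tst*(0)*(1) + Gamma_ttt*(1)^2) = 0

Answer: Gamma_sss = -522/241, Gamma_sst = 0, Gamma_stt = 0, Gamma_tss = -156/241, Gamma_tst = 0, Gamma_ttt = 0; accelerations (d^2s/dtau^2, d^2t/dtau^2) = (0, 0)


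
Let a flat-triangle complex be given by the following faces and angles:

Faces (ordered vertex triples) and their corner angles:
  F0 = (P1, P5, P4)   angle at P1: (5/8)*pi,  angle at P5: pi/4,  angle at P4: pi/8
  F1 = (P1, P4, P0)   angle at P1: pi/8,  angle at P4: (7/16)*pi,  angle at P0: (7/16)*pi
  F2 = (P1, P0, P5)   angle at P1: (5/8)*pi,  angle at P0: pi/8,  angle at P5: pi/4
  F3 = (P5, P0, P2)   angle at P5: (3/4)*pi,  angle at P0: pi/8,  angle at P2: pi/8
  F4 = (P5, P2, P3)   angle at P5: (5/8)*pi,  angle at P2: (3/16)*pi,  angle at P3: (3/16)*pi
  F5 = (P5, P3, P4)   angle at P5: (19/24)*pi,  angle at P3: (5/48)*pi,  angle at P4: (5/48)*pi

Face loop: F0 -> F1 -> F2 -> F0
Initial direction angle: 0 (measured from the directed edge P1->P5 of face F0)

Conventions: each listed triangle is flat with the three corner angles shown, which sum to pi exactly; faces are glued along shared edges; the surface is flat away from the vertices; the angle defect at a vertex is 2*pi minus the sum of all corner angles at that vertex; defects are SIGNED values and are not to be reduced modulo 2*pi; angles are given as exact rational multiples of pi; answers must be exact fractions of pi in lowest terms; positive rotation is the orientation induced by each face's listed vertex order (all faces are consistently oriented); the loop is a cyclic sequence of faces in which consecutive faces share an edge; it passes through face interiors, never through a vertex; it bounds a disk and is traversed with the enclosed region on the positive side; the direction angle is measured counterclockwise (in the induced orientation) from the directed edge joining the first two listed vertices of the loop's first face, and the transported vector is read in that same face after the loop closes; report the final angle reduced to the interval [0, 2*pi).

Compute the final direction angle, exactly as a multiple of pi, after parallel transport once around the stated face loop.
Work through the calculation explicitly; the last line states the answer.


enclosed vertex P1: corner angles sum to (11/8)*pi, defect = 2*pi - (11/8)*pi = (5/8)*pi
the final direction is the initial angle plus the enclosed defects, taken mod 2*pi in the induced orientation
final angle = 0 + (5/8)*pi = (5/8)*pi (mod 2*pi)

Answer: final direction angle = (5/8)*pi


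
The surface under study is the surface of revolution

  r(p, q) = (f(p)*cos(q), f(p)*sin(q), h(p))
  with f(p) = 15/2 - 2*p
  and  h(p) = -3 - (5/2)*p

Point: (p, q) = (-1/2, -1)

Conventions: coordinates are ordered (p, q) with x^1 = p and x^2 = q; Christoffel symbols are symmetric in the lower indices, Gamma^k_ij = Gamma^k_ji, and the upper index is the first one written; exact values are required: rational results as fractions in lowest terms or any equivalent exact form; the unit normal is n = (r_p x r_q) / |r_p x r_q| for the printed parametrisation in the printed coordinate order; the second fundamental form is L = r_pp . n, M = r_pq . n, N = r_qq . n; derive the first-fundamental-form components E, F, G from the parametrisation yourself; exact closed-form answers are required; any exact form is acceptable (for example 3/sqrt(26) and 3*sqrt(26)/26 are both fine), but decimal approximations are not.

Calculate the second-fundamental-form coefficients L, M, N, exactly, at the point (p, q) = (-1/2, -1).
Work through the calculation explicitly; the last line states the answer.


f = 17/2, f' = -2, f'' = 0, h' = -5/2, h'' = 0
E = 41/4, F = 0, G = 289/4; answer radicand W^2 = 41/4
unnormalised second-form numerators: l = 0, m = 0, n = -85/4; L = l/sqrt(41/4), and similarly M = m/sqrt(W^2), N = n/sqrt(W^2)

Answer: L = 0, M = 0, N = -85*sqrt(41)/82


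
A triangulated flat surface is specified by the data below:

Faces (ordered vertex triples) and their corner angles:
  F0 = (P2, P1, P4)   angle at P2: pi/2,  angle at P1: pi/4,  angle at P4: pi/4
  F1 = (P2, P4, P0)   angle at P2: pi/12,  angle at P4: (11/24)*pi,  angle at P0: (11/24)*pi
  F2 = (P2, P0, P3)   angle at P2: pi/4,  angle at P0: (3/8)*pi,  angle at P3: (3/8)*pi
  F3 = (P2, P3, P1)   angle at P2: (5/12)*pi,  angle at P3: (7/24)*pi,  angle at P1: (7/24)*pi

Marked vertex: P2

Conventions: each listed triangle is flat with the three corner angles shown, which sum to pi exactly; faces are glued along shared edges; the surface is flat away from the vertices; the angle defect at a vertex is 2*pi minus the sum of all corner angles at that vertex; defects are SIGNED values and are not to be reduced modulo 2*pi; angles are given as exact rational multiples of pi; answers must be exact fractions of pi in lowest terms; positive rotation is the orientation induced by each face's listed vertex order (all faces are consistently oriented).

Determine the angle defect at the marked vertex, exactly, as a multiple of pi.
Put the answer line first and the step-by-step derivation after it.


Answer: defect(P2) = (3/4)*pi

Sum of corner angles at P2: (5/4)*pi
defect = 2*pi - (5/4)*pi


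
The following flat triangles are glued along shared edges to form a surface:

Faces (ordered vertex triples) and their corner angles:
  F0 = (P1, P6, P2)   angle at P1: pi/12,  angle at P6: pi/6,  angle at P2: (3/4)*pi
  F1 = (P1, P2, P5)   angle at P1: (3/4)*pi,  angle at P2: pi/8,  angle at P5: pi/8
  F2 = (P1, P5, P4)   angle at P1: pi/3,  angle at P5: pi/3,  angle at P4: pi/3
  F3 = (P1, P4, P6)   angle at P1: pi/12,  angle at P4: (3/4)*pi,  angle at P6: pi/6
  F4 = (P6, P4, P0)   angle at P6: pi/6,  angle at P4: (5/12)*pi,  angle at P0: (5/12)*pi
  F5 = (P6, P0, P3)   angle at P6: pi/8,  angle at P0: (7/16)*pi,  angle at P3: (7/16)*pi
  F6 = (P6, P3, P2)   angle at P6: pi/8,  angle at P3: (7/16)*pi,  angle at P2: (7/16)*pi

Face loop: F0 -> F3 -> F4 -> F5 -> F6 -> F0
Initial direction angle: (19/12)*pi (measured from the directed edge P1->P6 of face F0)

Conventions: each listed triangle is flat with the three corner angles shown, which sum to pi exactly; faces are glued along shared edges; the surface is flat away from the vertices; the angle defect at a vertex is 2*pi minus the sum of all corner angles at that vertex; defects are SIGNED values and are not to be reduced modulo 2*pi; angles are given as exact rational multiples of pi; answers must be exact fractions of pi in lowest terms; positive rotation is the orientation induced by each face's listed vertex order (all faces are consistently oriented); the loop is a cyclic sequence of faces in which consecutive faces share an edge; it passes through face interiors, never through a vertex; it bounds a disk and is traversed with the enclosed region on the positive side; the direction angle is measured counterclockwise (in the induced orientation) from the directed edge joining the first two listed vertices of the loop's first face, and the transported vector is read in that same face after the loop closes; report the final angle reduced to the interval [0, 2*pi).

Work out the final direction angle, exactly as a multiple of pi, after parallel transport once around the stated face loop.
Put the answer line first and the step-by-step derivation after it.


Answer: final direction angle = (5/6)*pi

enclosed vertex P6: corner angles sum to (3/4)*pi, defect = 2*pi - (3/4)*pi = (5/4)*pi
the final direction is the initial angle plus the enclosed defects, taken mod 2*pi in the induced orientation
final angle = (19/12)*pi + (5/4)*pi = (5/6)*pi (mod 2*pi)


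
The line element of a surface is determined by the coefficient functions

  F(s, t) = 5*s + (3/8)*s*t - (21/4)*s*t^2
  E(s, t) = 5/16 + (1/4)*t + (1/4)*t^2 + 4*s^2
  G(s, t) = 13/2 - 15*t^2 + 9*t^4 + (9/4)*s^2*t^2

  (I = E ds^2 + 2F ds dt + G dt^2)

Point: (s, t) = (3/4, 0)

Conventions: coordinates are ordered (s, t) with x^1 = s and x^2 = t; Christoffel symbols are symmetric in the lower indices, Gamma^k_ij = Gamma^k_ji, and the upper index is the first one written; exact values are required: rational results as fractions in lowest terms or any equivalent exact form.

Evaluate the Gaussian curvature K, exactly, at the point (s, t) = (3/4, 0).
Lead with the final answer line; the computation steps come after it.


Answer: K = 85/6889

E = 41/16, F = 15/4, G = 13/2, EG - F^2 = 83/32 at the point
E_s = 6, E_t = 1/4, F_s = 5, F_t = 9/32, G_s = 0, G_t = 0
E_tt = 1/2, F_st = 3/8, G_ss = 0
Apply the Brioschi formula K = (det M1 - det M2)/(EG - F^2)^2 over the derivative matrices of E, F, G.
M1 = [[-E_tt/2 + F_st - G_ss/2, E_s/2, F_s - E_t/2], [F_t - G_s/2, E, F], [G_t/2, F, G]] = [[1/8, 3, 39/8], [9/32, 41/16, 15/4], [0, 15/4, 13/2]]; det M1 = -19/1024
M2 = [[0, E_t/2, G_s/2], [E_t/2, E, F], [G_s/2, F, G]] = [[0, 1/8, 0], [1/8, 41/16, 15/4], [0, 15/4, 13/2]]; det M2 = -13/128
det M1 - det M2 = 85/1024; K = 85/1024 / (83/32)^2 = 85/6889


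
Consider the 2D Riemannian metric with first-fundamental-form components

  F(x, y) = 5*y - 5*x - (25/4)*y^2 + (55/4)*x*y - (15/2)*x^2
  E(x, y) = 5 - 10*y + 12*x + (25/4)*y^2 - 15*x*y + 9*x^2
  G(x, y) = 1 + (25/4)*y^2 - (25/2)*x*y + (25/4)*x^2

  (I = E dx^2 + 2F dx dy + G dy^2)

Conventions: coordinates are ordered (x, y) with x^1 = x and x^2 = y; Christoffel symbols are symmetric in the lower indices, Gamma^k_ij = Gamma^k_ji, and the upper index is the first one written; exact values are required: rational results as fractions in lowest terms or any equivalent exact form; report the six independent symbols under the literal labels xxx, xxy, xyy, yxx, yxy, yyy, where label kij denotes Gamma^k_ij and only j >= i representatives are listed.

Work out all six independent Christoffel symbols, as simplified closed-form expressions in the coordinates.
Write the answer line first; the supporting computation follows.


Answer: Gamma_xxx = (36*x - 30*y + 24)/(61*x^2 - 110*x*y + 48*x + 50*y^2 - 40*y + 20), Gamma_xxy = (-30*x + 25*y - 20)/(61*x^2 - 110*x*y + 48*x + 50*y^2 - 40*y + 20), Gamma_xyy = (30*x - 25*y + 20)/(61*x^2 - 110*x*y + 48*x + 50*y^2 - 40*y + 20), Gamma_yxx = (-30*x + 30*y)/(61*x^2 - 110*x*y + 48*x + 50*y^2 - 40*y + 20), Gamma_yxy = (25*x - 25*y)/(61*x^2 - 110*x*y + 48*x + 50*y^2 - 40*y + 20), Gamma_yyy = (-25*x + 25*y)/(61*x^2 - 110*x*y + 48*x + 50*y^2 - 40*y + 20)

E = 5 - 10*y + 12*x + (25/4)*y^2 - 15*x*y + 9*x^2; F = 5*y - 5*x - (25/4)*y^2 + (55/4)*x*y - (15/2)*x^2; G = 1 + (25/4)*y^2 - (25/2)*x*y + (25/4)*x^2
Gamma^k_ij = (1/2) g^{kl} (d_i g_jl + d_j g_il - d_l g_ij), with g^inv = (1/(EG-F^2)) [[G, -F], [-F, E]]
first partials: E_x = 12 - 15*y + 18*x, E_y = -10 + (25/2)*y - 15*x, F_x = -5 + (55/4)*y - 15*x, F_y = 5 - (25/2)*y + (55/4)*x, G_x = -(25/2)*y + (25/2)*x, G_y = (25/2)*y - (25/2)*x
D = EG - F^2 = 5 - 10*y + 12*x + (25/2)*y^2 - (55/2)*x*y + (61/4)*x^2
expanded: Gamma^x_xx = (G E_x - 2F F_x + F E_y)/(2D), Gamma^x_xy = (G E_y - F G_x)/(2D), Gamma^x_yy = (2G F_y - G G_x - F G_y)/(2D), Gamma^y_xx = (2E F_x - E E_y - F E_x)/(2D), Gamma^y_xy = (E G_x - F E_y)/(2D), Gamma^y_yy = (E G_y - 2F F_y + F G_x)/(2D); substitute and cancel common factors


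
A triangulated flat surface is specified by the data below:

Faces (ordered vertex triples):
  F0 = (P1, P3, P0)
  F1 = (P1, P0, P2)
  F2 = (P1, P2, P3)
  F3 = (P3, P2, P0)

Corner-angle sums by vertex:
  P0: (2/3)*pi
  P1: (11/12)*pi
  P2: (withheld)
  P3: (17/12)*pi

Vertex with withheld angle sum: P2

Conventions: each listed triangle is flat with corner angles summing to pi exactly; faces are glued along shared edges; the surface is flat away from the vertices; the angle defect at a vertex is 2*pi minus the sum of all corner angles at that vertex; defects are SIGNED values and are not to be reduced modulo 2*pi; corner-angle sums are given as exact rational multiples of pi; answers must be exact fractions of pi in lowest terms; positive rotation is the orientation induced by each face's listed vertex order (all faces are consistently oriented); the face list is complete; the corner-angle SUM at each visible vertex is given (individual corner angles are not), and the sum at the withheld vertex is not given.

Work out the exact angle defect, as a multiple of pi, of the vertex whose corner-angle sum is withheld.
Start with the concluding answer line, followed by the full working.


Answer: defect(P2) = pi

V = 4, E = 6, F = 4; chi = V - E + F = 2
Gauss-Bonnet: total defect = 2*pi*chi = 4*pi; visible defects sum to 3*pi


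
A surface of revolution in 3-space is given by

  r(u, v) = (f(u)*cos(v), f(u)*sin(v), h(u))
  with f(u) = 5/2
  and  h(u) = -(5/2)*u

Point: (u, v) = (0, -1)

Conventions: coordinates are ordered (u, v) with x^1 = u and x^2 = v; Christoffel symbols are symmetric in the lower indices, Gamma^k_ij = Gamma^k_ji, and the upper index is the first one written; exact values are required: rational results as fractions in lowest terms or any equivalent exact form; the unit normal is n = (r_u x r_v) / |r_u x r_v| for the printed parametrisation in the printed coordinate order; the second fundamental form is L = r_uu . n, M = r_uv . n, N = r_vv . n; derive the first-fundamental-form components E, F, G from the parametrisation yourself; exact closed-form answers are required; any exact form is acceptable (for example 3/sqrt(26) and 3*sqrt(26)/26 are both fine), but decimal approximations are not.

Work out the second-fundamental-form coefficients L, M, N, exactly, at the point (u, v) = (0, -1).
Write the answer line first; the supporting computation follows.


Answer: L = 0, M = 0, N = -5/2

f = 5/2, f' = 0, f'' = 0, h' = -5/2, h'' = 0
E = 25/4, F = 0, G = 25/4; answer radicand W^2 = 25/4
unnormalised second-form numerators: l = 0, m = 0, n = -25/4; L = l/sqrt(25/4), and similarly M = m/sqrt(W^2), N = n/sqrt(W^2)


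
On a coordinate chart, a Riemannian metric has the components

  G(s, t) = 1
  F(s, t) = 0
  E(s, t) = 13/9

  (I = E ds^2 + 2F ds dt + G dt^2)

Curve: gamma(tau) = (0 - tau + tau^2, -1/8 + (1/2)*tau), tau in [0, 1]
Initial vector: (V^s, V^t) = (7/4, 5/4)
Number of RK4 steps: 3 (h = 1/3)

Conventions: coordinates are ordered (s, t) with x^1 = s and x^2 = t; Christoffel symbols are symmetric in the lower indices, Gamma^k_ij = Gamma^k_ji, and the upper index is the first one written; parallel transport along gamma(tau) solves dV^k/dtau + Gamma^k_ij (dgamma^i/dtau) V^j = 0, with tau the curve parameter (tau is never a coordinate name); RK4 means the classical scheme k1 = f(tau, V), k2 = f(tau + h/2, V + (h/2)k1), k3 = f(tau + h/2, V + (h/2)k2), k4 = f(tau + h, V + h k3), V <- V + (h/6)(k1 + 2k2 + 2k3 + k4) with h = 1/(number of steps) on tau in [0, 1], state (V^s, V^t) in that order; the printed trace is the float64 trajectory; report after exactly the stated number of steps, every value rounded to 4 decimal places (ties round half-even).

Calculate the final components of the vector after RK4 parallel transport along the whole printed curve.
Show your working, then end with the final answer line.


gamma'(tau) = (-1 + 2*tau, 1/2); f(tau, V)^k = -Gamma^k_ij(gamma(tau)) gamma'^i(tau) V^j; h = 1/3; intermediate values shown to 6 dp
curve data and Christoffel symbols at the stage parameters:
  tau = 0.000000: gamma = (0.000000, -0.125000), gamma' = (-1.000000, 0.500000); Gamma_sss = 0.000000, Gamma_sst = 0.000000, Gamma_stt = 0.000000, Gamma_tss = 0.000000, Gamma_tst = 0.000000, Gamma_ttt = 0.000000
  tau = 0.166667: gamma = (-0.138889, -0.041667), gamma' = (-0.666667, 0.500000); Gamma_sss = 0.000000, Gamma_sst = 0.000000, Gamma_stt = 0.000000, Gamma_tss = 0.000000, Gamma_tst = 0.000000, Gamma_ttt = 0.000000
  tau = 0.333333: gamma = (-0.222222, 0.041667), gamma' = (-0.333333, 0.500000); Gamma_sss = 0.000000, Gamma_sst = 0.000000, Gamma_stt = 0.000000, Gamma_tss = 0.000000, Gamma_tst = 0.000000, Gamma_ttt = 0.000000
  tau = 0.500000: gamma = (-0.250000, 0.125000), gamma' = (0.000000, 0.500000); Gamma_sss = 0.000000, Gamma_sst = 0.000000, Gamma_stt = 0.000000, Gamma_tss = 0.000000, Gamma_tst = 0.000000, Gamma_ttt = 0.000000
  tau = 0.666667: gamma = (-0.222222, 0.208333), gamma' = (0.333333, 0.500000); Gamma_sss = 0.000000, Gamma_sst = 0.000000, Gamma_stt = 0.000000, Gamma_tss = 0.000000, Gamma_tst = 0.000000, Gamma_ttt = 0.000000
  tau = 0.833333: gamma = (-0.138889, 0.291667), gamma' = (0.666667, 0.500000); Gamma_sss = 0.000000, Gamma_sst = 0.000000, Gamma_stt = 0.000000, Gamma_tss = 0.000000, Gamma_tst = 0.000000, Gamma_ttt = 0.000000
  tau = 1.000000: gamma = (0.000000, 0.375000), gamma' = (1.000000, 0.500000); Gamma_sss = 0.000000, Gamma_sst = 0.000000, Gamma_stt = 0.000000, Gamma_tss = 0.000000, Gamma_tst = 0.000000, Gamma_ttt = 0.000000
step 0: V^s = 1.7500, V^t = 1.2500
step 1: k1 = (0.000000, 0.000000), k2 = (0.000000, 0.000000), k3 = (0.000000, 0.000000), k4 = (0.000000, 0.000000); V <- V + (h/6)(k1 + 2k2 + 2k3 + k4): V^s = 1.7500, V^t = 1.2500
step 2: k1 = (0.000000, 0.000000), k2 = (0.000000, 0.000000), k3 = (0.000000, 0.000000), k4 = (0.000000, 0.000000); V <- V + (h/6)(k1 + 2k2 + 2k3 + k4): V^s = 1.7500, V^t = 1.2500
step 3: k1 = (0.000000, 0.000000), k2 = (0.000000, 0.000000), k3 = (0.000000, 0.000000), k4 = (0.000000, 0.000000); V <- V + (h/6)(k1 + 2k2 + 2k3 + k4): V^s = 1.7500, V^t = 1.2500

Answer: V^s = 1.7500, V^t = 1.2500


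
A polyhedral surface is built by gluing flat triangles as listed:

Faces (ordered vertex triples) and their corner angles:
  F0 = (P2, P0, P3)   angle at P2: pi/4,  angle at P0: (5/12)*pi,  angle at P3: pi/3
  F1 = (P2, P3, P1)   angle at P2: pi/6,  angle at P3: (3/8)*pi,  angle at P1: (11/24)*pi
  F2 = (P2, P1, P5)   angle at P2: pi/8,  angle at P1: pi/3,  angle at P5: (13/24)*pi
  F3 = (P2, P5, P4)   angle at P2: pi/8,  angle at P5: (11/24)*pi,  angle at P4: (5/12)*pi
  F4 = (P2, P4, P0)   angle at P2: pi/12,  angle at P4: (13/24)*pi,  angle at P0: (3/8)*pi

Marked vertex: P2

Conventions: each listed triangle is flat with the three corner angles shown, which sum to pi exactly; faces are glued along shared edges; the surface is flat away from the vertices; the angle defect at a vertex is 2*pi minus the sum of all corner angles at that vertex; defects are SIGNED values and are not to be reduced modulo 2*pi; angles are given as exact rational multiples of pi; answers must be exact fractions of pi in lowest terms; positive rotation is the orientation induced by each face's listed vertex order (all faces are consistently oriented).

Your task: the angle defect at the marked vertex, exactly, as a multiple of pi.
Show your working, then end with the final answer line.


Sum of corner angles at P2: (3/4)*pi
defect = 2*pi - (3/4)*pi

Answer: defect(P2) = (5/4)*pi


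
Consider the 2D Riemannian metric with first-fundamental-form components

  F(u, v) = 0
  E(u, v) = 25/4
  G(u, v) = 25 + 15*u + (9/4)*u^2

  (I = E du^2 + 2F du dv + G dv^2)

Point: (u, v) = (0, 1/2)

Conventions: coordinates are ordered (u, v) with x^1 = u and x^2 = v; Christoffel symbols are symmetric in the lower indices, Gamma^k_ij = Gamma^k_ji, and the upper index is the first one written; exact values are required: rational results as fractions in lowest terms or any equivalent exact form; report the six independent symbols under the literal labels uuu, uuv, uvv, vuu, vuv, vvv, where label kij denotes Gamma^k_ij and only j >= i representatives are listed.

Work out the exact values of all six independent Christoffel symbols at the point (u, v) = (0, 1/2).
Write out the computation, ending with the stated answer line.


E = 25/4, F = 0, G = 25 at the point
E_u = 0, E_v = 0, F_u = 0, F_v = 0, G_u = 15, G_v = 0
EG - F^2 = 625/4;  g^inv = (4/625) * [[25, 0], [0, 25/4]]
first-kind symbols [ij,l] = (1/2)(d_i g_jl + d_j g_il - d_l g_ij): [uu,u] = E_u/2 = 0, [uu,v] = F_u - E_v/2 = 0, [uv,u] = E_v/2 = 0, [uv,v] = G_u/2 = 15/2, [vv,u] = F_v - G_u/2 = -15/2, [vv,v] = G_v/2 = 0
Gamma^u_ij = (G*[ij,u] - F*[ij,v])/(EG - F^2), Gamma^v_ij = (E*[ij,v] - F*[ij,u])/(EG - F^2)

Answer: Gamma_uuu = 0, Gamma_uuv = 0, Gamma_uvv = -6/5, Gamma_vuu = 0, Gamma_vuv = 3/10, Gamma_vvv = 0


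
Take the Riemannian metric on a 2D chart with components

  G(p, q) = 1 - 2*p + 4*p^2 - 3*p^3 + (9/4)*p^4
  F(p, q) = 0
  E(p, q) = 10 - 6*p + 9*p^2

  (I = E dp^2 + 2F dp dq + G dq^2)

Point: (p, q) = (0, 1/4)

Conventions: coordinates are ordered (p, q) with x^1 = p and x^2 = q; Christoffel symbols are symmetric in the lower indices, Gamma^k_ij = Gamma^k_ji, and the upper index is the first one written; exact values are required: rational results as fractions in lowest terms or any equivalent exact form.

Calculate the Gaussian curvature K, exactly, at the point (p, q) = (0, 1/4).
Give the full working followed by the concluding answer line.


E = 10, F = 0, G = 1, EG - F^2 = 10 at the point
E_p = -6, E_q = 0, F_p = 0, F_q = 0, G_p = -2, G_q = 0
E_qq = 0, F_pq = 0, G_pp = 8
K follows from Brioschi's formula, (det M1 - det M2)/(EG - F^2)^2.
M1 = [[-E_qq/2 + F_pq - G_pp/2, E_p/2, F_p - E_q/2], [F_q - G_p/2, E, F], [G_q/2, F, G]] = [[-4, -3, 0], [1, 10, 0], [0, 0, 1]]; det M1 = -37
M2 = [[0, E_q/2, G_p/2], [E_q/2, E, F], [G_p/2, F, G]] = [[0, 0, -1], [0, 10, 0], [-1, 0, 1]]; det M2 = -10
det M1 - det M2 = -27; K = -27 / (10)^2 = -27/100

Answer: K = -27/100


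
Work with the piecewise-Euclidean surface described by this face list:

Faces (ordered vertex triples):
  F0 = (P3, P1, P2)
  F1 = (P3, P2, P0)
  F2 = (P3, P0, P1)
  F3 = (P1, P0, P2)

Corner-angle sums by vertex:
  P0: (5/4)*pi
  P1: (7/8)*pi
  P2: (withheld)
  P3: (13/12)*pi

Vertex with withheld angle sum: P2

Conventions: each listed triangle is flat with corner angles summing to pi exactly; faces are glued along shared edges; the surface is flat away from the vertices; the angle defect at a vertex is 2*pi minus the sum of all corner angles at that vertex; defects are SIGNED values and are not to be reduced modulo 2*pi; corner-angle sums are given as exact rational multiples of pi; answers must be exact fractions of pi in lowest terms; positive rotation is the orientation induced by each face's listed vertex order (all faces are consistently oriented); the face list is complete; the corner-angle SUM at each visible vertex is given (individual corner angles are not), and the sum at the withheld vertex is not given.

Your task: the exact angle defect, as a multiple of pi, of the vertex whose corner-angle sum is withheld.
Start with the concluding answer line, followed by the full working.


Answer: defect(P2) = (29/24)*pi

V = 4, E = 6, F = 4; chi = V - E + F = 2
Gauss-Bonnet: total defect = 2*pi*chi = 4*pi; visible defects sum to (67/24)*pi


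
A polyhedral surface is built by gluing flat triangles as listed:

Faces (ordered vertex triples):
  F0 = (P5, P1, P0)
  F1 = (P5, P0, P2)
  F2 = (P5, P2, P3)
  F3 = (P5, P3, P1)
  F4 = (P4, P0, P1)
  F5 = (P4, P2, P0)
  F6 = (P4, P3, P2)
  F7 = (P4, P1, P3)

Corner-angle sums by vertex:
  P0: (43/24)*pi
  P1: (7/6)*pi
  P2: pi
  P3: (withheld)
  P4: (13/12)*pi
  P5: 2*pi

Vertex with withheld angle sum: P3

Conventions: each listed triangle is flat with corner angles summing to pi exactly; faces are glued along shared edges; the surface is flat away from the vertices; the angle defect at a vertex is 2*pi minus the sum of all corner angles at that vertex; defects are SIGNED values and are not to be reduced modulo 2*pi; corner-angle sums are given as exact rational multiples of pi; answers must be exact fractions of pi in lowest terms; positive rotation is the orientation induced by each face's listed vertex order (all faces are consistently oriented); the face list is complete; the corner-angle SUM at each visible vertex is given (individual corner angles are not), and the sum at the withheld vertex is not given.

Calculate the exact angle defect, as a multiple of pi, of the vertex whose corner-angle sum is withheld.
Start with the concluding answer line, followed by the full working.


Answer: defect(P3) = (25/24)*pi

V = 6, E = 12, F = 8; chi = V - E + F = 2
Gauss-Bonnet: total defect = 2*pi*chi = 4*pi; visible defects sum to (71/24)*pi
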